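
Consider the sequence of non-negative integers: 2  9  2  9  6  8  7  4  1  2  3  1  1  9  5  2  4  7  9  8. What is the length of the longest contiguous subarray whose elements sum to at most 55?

[2] sum 2 len 1
[2, 9] sum 11 len 2
[2, 9, 2] sum 13 len 3
[2, 9, 2, 9] sum 22 len 4
[2, 9, 2, 9, 6] sum 28 len 5
[2, 9, 2, 9, 6, 8] sum 36 len 6
[2, 9, 2, 9, 6, 8, 7] sum 43 len 7
[2, 9, 2, 9, 6, 8, 7, 4] sum 47 len 8
[2, 9, 2, 9, 6, 8, 7, 4, 1] sum 48 len 9
[2, 9, 2, 9, 6, 8, 7, 4, 1, 2] sum 50 len 10
[2, 9, 2, 9, 6, 8, 7, 4, 1, 2, 3] sum 53 len 11
[2, 9, 2, 9, 6, 8, 7, 4, 1, 2, 3, 1] sum 54 len 12
[2, 9, 2, 9, 6, 8, 7, 4, 1, 2, 3, 1, 1] sum 55 len 13
[2, 9, 6, 8, 7, 4, 1, 2, 3, 1, 1, 9] sum 53 len 12
[6, 8, 7, 4, 1, 2, 3, 1, 1, 9, 5] sum 47 len 11
[6, 8, 7, 4, 1, 2, 3, 1, 1, 9, 5, 2] sum 49 len 12
[6, 8, 7, 4, 1, 2, 3, 1, 1, 9, 5, 2, 4] sum 53 len 13
[8, 7, 4, 1, 2, 3, 1, 1, 9, 5, 2, 4, 7] sum 54 len 13
[7, 4, 1, 2, 3, 1, 1, 9, 5, 2, 4, 7, 9] sum 55 len 13
[1, 2, 3, 1, 1, 9, 5, 2, 4, 7, 9, 8] sum 52 len 12
Longest length seen: 13.

13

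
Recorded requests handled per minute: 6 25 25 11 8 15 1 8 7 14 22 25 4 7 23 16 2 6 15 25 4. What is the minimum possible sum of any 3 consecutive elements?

[6, 25, 25] → sum 56
[25, 25, 11] → sum 61
[25, 11, 8] → sum 44
[11, 8, 15] → sum 34
[8, 15, 1] → sum 24
[15, 1, 8] → sum 24
[1, 8, 7] → sum 16
[8, 7, 14] → sum 29
[7, 14, 22] → sum 43
[14, 22, 25] → sum 61
[22, 25, 4] → sum 51
[25, 4, 7] → sum 36
[4, 7, 23] → sum 34
[7, 23, 16] → sum 46
[23, 16, 2] → sum 41
[16, 2, 6] → sum 24
[2, 6, 15] → sum 23
[6, 15, 25] → sum 46
[15, 25, 4] → sum 44
Minimum of these is 16.

16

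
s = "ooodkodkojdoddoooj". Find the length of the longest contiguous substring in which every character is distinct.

4

[o] len 1
[o] len 1
[o] len 1
[o, d] len 2
[o, d, k] len 3
[d, k, o] len 3
[k, o, d] len 3
[o, d, k] len 3
[d, k, o] len 3
[d, k, o, j] len 4
[k, o, j, d] len 4
[j, d, o] len 3
[o, d] len 2
[d] len 1
[d, o] len 2
[o] len 1
[o] len 1
[o, j] len 2
Longest all-distinct length: 4.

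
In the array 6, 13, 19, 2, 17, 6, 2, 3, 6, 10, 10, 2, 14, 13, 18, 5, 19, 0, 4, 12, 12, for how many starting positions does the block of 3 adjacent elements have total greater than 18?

6 13 19 → sum 38  > 18 ✓
13 19 2 → sum 34  > 18 ✓
19 2 17 → sum 38  > 18 ✓
2 17 6 → sum 25  > 18 ✓
17 6 2 → sum 25  > 18 ✓
6 2 3 → sum 11
2 3 6 → sum 11
3 6 10 → sum 19  > 18 ✓
6 10 10 → sum 26  > 18 ✓
10 10 2 → sum 22  > 18 ✓
10 2 14 → sum 26  > 18 ✓
2 14 13 → sum 29  > 18 ✓
14 13 18 → sum 45  > 18 ✓
13 18 5 → sum 36  > 18 ✓
18 5 19 → sum 42  > 18 ✓
5 19 0 → sum 24  > 18 ✓
19 0 4 → sum 23  > 18 ✓
0 4 12 → sum 16
4 12 12 → sum 28  > 18 ✓
16 windows satisfy the condition.

16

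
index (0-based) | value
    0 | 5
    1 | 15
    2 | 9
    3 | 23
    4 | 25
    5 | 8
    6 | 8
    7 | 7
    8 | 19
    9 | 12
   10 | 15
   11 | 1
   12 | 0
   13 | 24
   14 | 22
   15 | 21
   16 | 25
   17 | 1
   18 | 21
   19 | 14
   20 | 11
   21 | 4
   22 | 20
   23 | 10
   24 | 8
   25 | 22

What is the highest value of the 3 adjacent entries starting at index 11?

Elements at indices 11..13: 1, 0, 24
max(1, 0, 24) = 24

24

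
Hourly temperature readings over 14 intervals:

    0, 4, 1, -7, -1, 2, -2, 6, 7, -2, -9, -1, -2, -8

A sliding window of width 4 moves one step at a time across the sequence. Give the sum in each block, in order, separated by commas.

-2, -3, -5, -8, 5, 13, 9, 2, -5, -14, -20

0 4 1 -7 → sum -2
4 1 -7 -1 → sum -3
1 -7 -1 2 → sum -5
-7 -1 2 -2 → sum -8
-1 2 -2 6 → sum 5
2 -2 6 7 → sum 13
-2 6 7 -2 → sum 9
6 7 -2 -9 → sum 2
7 -2 -9 -1 → sum -5
-2 -9 -1 -2 → sum -14
-9 -1 -2 -8 → sum -20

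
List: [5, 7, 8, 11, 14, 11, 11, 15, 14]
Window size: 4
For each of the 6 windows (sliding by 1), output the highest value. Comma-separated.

11, 14, 14, 14, 15, 15

5 7 8 11 → max 11
7 8 11 14 → max 14
8 11 14 11 → max 14
11 14 11 11 → max 14
14 11 11 15 → max 15
11 11 15 14 → max 15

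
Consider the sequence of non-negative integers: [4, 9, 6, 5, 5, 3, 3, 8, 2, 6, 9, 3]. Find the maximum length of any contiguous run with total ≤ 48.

9

add 4: [4] sum 4, len 1
add 9: [4, 9] sum 13, len 2
add 6: [4, 9, 6] sum 19, len 3
add 5: [4, 9, 6, 5] sum 24, len 4
add 5: [4, 9, 6, 5, 5] sum 29, len 5
add 3: [4, 9, 6, 5, 5, 3] sum 32, len 6
add 3: [4, 9, 6, 5, 5, 3, 3] sum 35, len 7
add 8: [4, 9, 6, 5, 5, 3, 3, 8] sum 43, len 8
add 2: [4, 9, 6, 5, 5, 3, 3, 8, 2] sum 45, len 9
add 6: [9, 6, 5, 5, 3, 3, 8, 2, 6] sum 47, len 9
add 9: [6, 5, 5, 3, 3, 8, 2, 6, 9] sum 47, len 9
add 3: [5, 5, 3, 3, 8, 2, 6, 9, 3] sum 44, len 9
Longest length seen: 9.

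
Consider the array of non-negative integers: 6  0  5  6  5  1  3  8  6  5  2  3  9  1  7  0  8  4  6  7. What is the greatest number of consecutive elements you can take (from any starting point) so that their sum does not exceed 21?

6

→ 6: sum 6, len 1
→ 0: sum 6, len 2
→ 5: sum 11, len 3
→ 6: sum 17, len 4
→ 5 (dropped 6): sum 16, len 4
→ 1: sum 17, len 5
→ 3: sum 20, len 6
→ 8 (dropped 0, 5, 6): sum 17, len 4
→ 6 (dropped 5): sum 18, len 4
→ 5 (dropped 1, 3): sum 19, len 3
→ 2: sum 21, len 4
→ 3 (dropped 8): sum 16, len 4
→ 9 (dropped 6): sum 19, len 4
→ 1: sum 20, len 5
→ 7 (dropped 5, 2): sum 20, len 4
→ 0: sum 20, len 5
→ 8 (dropped 3, 9): sum 16, len 4
→ 4: sum 20, len 5
→ 6 (dropped 1, 7): sum 18, len 4
→ 7 (dropped 0, 8): sum 17, len 3
Longest length seen: 6.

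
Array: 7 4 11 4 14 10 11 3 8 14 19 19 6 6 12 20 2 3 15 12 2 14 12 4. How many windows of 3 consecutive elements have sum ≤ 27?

[7, 4, 11] → sum 22  ≤ 27 ✓
[4, 11, 4] → sum 19  ≤ 27 ✓
[11, 4, 14] → sum 29
[4, 14, 10] → sum 28
[14, 10, 11] → sum 35
[10, 11, 3] → sum 24  ≤ 27 ✓
[11, 3, 8] → sum 22  ≤ 27 ✓
[3, 8, 14] → sum 25  ≤ 27 ✓
[8, 14, 19] → sum 41
[14, 19, 19] → sum 52
[19, 19, 6] → sum 44
[19, 6, 6] → sum 31
[6, 6, 12] → sum 24  ≤ 27 ✓
[6, 12, 20] → sum 38
[12, 20, 2] → sum 34
[20, 2, 3] → sum 25  ≤ 27 ✓
[2, 3, 15] → sum 20  ≤ 27 ✓
[3, 15, 12] → sum 30
[15, 12, 2] → sum 29
[12, 2, 14] → sum 28
[2, 14, 12] → sum 28
[14, 12, 4] → sum 30
8 windows satisfy the condition.

8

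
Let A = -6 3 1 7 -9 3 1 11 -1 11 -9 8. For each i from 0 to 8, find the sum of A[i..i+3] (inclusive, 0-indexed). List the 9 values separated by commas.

5, 2, 2, 2, 6, 14, 22, 12, 9

(-6, 3, 1, 7) → sum 5
(3, 1, 7, -9) → sum 2
(1, 7, -9, 3) → sum 2
(7, -9, 3, 1) → sum 2
(-9, 3, 1, 11) → sum 6
(3, 1, 11, -1) → sum 14
(1, 11, -1, 11) → sum 22
(11, -1, 11, -9) → sum 12
(-1, 11, -9, 8) → sum 9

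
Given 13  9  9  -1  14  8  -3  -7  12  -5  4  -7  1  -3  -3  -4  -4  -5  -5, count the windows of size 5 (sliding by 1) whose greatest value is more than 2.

[13, 9, 9, -1, 14] → max 14  > 2 ✓
[9, 9, -1, 14, 8] → max 14  > 2 ✓
[9, -1, 14, 8, -3] → max 14  > 2 ✓
[-1, 14, 8, -3, -7] → max 14  > 2 ✓
[14, 8, -3, -7, 12] → max 14  > 2 ✓
[8, -3, -7, 12, -5] → max 12  > 2 ✓
[-3, -7, 12, -5, 4] → max 12  > 2 ✓
[-7, 12, -5, 4, -7] → max 12  > 2 ✓
[12, -5, 4, -7, 1] → max 12  > 2 ✓
[-5, 4, -7, 1, -3] → max 4  > 2 ✓
[4, -7, 1, -3, -3] → max 4  > 2 ✓
[-7, 1, -3, -3, -4] → max 1
[1, -3, -3, -4, -4] → max 1
[-3, -3, -4, -4, -5] → max -3
[-3, -4, -4, -5, -5] → max -3
11 windows satisfy the condition.

11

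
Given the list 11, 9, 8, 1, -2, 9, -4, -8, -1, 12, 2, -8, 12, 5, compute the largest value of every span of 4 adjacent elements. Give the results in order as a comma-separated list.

(11, 9, 8, 1) → max 11
(9, 8, 1, -2) → max 9
(8, 1, -2, 9) → max 9
(1, -2, 9, -4) → max 9
(-2, 9, -4, -8) → max 9
(9, -4, -8, -1) → max 9
(-4, -8, -1, 12) → max 12
(-8, -1, 12, 2) → max 12
(-1, 12, 2, -8) → max 12
(12, 2, -8, 12) → max 12
(2, -8, 12, 5) → max 12

11, 9, 9, 9, 9, 9, 12, 12, 12, 12, 12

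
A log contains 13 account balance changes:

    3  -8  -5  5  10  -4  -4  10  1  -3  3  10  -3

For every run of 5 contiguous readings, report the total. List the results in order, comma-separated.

5, -2, 2, 17, 13, 0, 7, 21, 8

[3, -8, -5, 5, 10] → sum 5
[-8, -5, 5, 10, -4] → sum -2
[-5, 5, 10, -4, -4] → sum 2
[5, 10, -4, -4, 10] → sum 17
[10, -4, -4, 10, 1] → sum 13
[-4, -4, 10, 1, -3] → sum 0
[-4, 10, 1, -3, 3] → sum 7
[10, 1, -3, 3, 10] → sum 21
[1, -3, 3, 10, -3] → sum 8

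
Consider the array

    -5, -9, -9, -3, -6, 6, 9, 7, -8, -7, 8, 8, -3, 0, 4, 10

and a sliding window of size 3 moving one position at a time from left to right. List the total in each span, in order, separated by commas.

Sliding a size-3 window across the 16 values:
[-5, -9, -9] → sum -23
[-9, -9, -3] → sum -21
[-9, -3, -6] → sum -18
[-3, -6, 6] → sum -3
[-6, 6, 9] → sum 9
[6, 9, 7] → sum 22
[9, 7, -8] → sum 8
[7, -8, -7] → sum -8
[-8, -7, 8] → sum -7
[-7, 8, 8] → sum 9
[8, 8, -3] → sum 13
[8, -3, 0] → sum 5
[-3, 0, 4] → sum 1
[0, 4, 10] → sum 14

-23, -21, -18, -3, 9, 22, 8, -8, -7, 9, 13, 5, 1, 14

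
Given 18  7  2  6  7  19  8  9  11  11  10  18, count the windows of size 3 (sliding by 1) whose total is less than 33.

(18, 7, 2) → sum 27  < 33 ✓
(7, 2, 6) → sum 15  < 33 ✓
(2, 6, 7) → sum 15  < 33 ✓
(6, 7, 19) → sum 32  < 33 ✓
(7, 19, 8) → sum 34
(19, 8, 9) → sum 36
(8, 9, 11) → sum 28  < 33 ✓
(9, 11, 11) → sum 31  < 33 ✓
(11, 11, 10) → sum 32  < 33 ✓
(11, 10, 18) → sum 39
7 windows satisfy the condition.

7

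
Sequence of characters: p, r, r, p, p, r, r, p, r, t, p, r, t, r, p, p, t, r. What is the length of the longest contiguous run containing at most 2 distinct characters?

add p: window [p] (1 distinct), len 1
add r: window [p, r] (2 distinct), len 2
add r: window [p, r, r] (2 distinct), len 3
add p: window [p, r, r, p] (2 distinct), len 4
add p: window [p, r, r, p, p] (2 distinct), len 5
add r: window [p, r, r, p, p, r] (2 distinct), len 6
add r: window [p, r, r, p, p, r, r] (2 distinct), len 7
add p: window [p, r, r, p, p, r, r, p] (2 distinct), len 8
add r: window [p, r, r, p, p, r, r, p, r] (2 distinct), len 9
add t: window [r, t] (2 distinct), len 2
add p: window [t, p] (2 distinct), len 2
add r: window [p, r] (2 distinct), len 2
add t: window [r, t] (2 distinct), len 2
add r: window [r, t, r] (2 distinct), len 3
add p: window [r, p] (2 distinct), len 2
add p: window [r, p, p] (2 distinct), len 3
add t: window [p, p, t] (2 distinct), len 3
add r: window [t, r] (2 distinct), len 2
Longest length with ≤2 distinct: 9.

9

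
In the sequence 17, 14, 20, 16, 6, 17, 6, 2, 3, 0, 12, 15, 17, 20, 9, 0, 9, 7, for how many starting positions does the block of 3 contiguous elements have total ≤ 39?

[17, 14, 20] → sum 51
[14, 20, 16] → sum 50
[20, 16, 6] → sum 42
[16, 6, 17] → sum 39  ≤ 39 ✓
[6, 17, 6] → sum 29  ≤ 39 ✓
[17, 6, 2] → sum 25  ≤ 39 ✓
[6, 2, 3] → sum 11  ≤ 39 ✓
[2, 3, 0] → sum 5  ≤ 39 ✓
[3, 0, 12] → sum 15  ≤ 39 ✓
[0, 12, 15] → sum 27  ≤ 39 ✓
[12, 15, 17] → sum 44
[15, 17, 20] → sum 52
[17, 20, 9] → sum 46
[20, 9, 0] → sum 29  ≤ 39 ✓
[9, 0, 9] → sum 18  ≤ 39 ✓
[0, 9, 7] → sum 16  ≤ 39 ✓
10 windows satisfy the condition.

10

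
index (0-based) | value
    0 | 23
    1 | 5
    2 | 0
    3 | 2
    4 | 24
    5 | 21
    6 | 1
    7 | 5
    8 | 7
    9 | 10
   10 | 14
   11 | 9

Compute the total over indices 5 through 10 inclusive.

58

Elements at indices 5..10: 21, 1, 5, 7, 10, 14
sum(21, 1, 5, 7, 10, 14) = 58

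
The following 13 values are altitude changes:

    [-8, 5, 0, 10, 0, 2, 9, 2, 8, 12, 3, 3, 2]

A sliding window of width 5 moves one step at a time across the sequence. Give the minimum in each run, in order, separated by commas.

-8, 0, 0, 0, 0, 2, 2, 2, 2

Sliding a size-5 window across the 13 values:
-8 5 0 10 0 → min -8
5 0 10 0 2 → min 0
0 10 0 2 9 → min 0
10 0 2 9 2 → min 0
0 2 9 2 8 → min 0
2 9 2 8 12 → min 2
9 2 8 12 3 → min 2
2 8 12 3 3 → min 2
8 12 3 3 2 → min 2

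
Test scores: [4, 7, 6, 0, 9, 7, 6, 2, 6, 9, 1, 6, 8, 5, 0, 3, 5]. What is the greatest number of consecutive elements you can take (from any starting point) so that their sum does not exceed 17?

Extend to the right; shrink from the left whenever the sum exceeds 17:
[4] sum 4 len 1
[4, 7] sum 11 len 2
[4, 7, 6] sum 17 len 3
[4, 7, 6, 0] sum 17 len 4
[6, 0, 9] sum 15 len 3
[0, 9, 7] sum 16 len 3
[7, 6] sum 13 len 2
[7, 6, 2] sum 15 len 3
[6, 2, 6] sum 14 len 3
[2, 6, 9] sum 17 len 3
[6, 9, 1] sum 16 len 3
[9, 1, 6] sum 16 len 3
[1, 6, 8] sum 15 len 3
[8, 5] sum 13 len 2
[8, 5, 0] sum 13 len 3
[8, 5, 0, 3] sum 16 len 4
[5, 0, 3, 5] sum 13 len 4
Longest length seen: 4.

4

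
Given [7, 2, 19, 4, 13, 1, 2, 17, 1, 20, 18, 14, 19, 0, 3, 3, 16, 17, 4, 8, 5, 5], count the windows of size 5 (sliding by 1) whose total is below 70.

[7, 2, 19, 4, 13] → sum 45  < 70 ✓
[2, 19, 4, 13, 1] → sum 39  < 70 ✓
[19, 4, 13, 1, 2] → sum 39  < 70 ✓
[4, 13, 1, 2, 17] → sum 37  < 70 ✓
[13, 1, 2, 17, 1] → sum 34  < 70 ✓
[1, 2, 17, 1, 20] → sum 41  < 70 ✓
[2, 17, 1, 20, 18] → sum 58  < 70 ✓
[17, 1, 20, 18, 14] → sum 70
[1, 20, 18, 14, 19] → sum 72
[20, 18, 14, 19, 0] → sum 71
[18, 14, 19, 0, 3] → sum 54  < 70 ✓
[14, 19, 0, 3, 3] → sum 39  < 70 ✓
[19, 0, 3, 3, 16] → sum 41  < 70 ✓
[0, 3, 3, 16, 17] → sum 39  < 70 ✓
[3, 3, 16, 17, 4] → sum 43  < 70 ✓
[3, 16, 17, 4, 8] → sum 48  < 70 ✓
[16, 17, 4, 8, 5] → sum 50  < 70 ✓
[17, 4, 8, 5, 5] → sum 39  < 70 ✓
15 windows satisfy the condition.

15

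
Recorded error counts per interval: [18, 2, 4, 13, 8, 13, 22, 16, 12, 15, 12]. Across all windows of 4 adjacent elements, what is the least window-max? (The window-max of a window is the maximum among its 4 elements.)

Each size-4 window and its max:
[18, 2, 4, 13] → max 18
[2, 4, 13, 8] → max 13
[4, 13, 8, 13] → max 13
[13, 8, 13, 22] → max 22
[8, 13, 22, 16] → max 22
[13, 22, 16, 12] → max 22
[22, 16, 12, 15] → max 22
[16, 12, 15, 12] → max 16
Least of these is 13.

13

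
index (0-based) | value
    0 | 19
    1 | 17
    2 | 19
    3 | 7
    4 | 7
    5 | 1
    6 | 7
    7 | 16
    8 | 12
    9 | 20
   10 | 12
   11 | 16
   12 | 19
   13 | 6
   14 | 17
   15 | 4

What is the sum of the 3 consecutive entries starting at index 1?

Elements at indices 1..3: 17, 19, 7
sum(17, 19, 7) = 43

43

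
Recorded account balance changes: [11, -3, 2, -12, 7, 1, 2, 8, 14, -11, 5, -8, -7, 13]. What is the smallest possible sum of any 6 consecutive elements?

-3

[11, -3, 2, -12, 7, 1] → sum 6
[-3, 2, -12, 7, 1, 2] → sum -3
[2, -12, 7, 1, 2, 8] → sum 8
[-12, 7, 1, 2, 8, 14] → sum 20
[7, 1, 2, 8, 14, -11] → sum 21
[1, 2, 8, 14, -11, 5] → sum 19
[2, 8, 14, -11, 5, -8] → sum 10
[8, 14, -11, 5, -8, -7] → sum 1
[14, -11, 5, -8, -7, 13] → sum 6
Smallest of these is -3.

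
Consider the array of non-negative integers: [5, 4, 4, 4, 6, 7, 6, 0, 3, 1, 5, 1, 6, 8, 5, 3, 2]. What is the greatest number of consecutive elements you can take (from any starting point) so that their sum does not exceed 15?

5

add 5: [5] sum 5, len 1
add 4: [5, 4] sum 9, len 2
add 4: [5, 4, 4] sum 13, len 3
add 4: [4, 4, 4] sum 12, len 3
add 6: [4, 4, 6] sum 14, len 3
add 7: [6, 7] sum 13, len 2
add 6: [7, 6] sum 13, len 2
add 0: [7, 6, 0] sum 13, len 3
add 3: [6, 0, 3] sum 9, len 3
add 1: [6, 0, 3, 1] sum 10, len 4
add 5: [6, 0, 3, 1, 5] sum 15, len 5
add 1: [0, 3, 1, 5, 1] sum 10, len 5
add 6: [1, 5, 1, 6] sum 13, len 4
add 8: [1, 6, 8] sum 15, len 3
add 5: [8, 5] sum 13, len 2
add 3: [5, 3] sum 8, len 2
add 2: [5, 3, 2] sum 10, len 3
Longest length seen: 5.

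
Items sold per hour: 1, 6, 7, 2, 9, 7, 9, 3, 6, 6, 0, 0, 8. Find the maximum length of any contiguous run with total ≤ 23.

6

Extend to the right; shrink from the left whenever the sum exceeds 23:
[1] sum 1 len 1
[1, 6] sum 7 len 2
[1, 6, 7] sum 14 len 3
[1, 6, 7, 2] sum 16 len 4
[7, 2, 9] sum 18 len 3
[2, 9, 7] sum 18 len 3
[7, 9] sum 16 len 2
[7, 9, 3] sum 19 len 3
[9, 3, 6] sum 18 len 3
[3, 6, 6] sum 15 len 3
[3, 6, 6, 0] sum 15 len 4
[3, 6, 6, 0, 0] sum 15 len 5
[3, 6, 6, 0, 0, 8] sum 23 len 6
Longest length seen: 6.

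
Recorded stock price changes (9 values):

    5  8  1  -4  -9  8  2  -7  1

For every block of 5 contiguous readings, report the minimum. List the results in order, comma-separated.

5 8 1 -4 -9 → min -9
8 1 -4 -9 8 → min -9
1 -4 -9 8 2 → min -9
-4 -9 8 2 -7 → min -9
-9 8 2 -7 1 → min -9

-9, -9, -9, -9, -9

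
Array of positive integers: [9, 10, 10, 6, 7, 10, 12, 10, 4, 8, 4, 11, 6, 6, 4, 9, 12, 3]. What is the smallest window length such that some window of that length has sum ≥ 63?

Extend right; whenever the sum reaches 63, record the length and shrink from the left:
add 9: running sum 9 < 63
add 10: running sum 19 < 63
add 10: running sum 29 < 63
add 6: running sum 35 < 63
add 7: running sum 42 < 63
add 10: running sum 52 < 63
add 12: shortest ending here [9, 10, 10, 6, 7, 10, 12] sum 64, len 7
add 10: shortest ending here [10, 10, 6, 7, 10, 12, 10] sum 65, len 7
add 4: shortest ending here [10, 10, 6, 7, 10, 12, 10, 4] sum 69, len 8
add 8: shortest ending here [10, 6, 7, 10, 12, 10, 4, 8] sum 67, len 8
add 4: shortest ending here [10, 6, 7, 10, 12, 10, 4, 8, 4] sum 71, len 9
add 11: shortest ending here [7, 10, 12, 10, 4, 8, 4, 11] sum 66, len 8
add 6: shortest ending here [10, 12, 10, 4, 8, 4, 11, 6] sum 65, len 8
add 6: shortest ending here [10, 12, 10, 4, 8, 4, 11, 6, 6] sum 71, len 9
add 4: shortest ending here [12, 10, 4, 8, 4, 11, 6, 6, 4] sum 65, len 9
add 9: shortest ending here [12, 10, 4, 8, 4, 11, 6, 6, 4, 9] sum 74, len 10
add 12: shortest ending here [4, 8, 4, 11, 6, 6, 4, 9, 12] sum 64, len 9
add 3: shortest ending here [8, 4, 11, 6, 6, 4, 9, 12, 3] sum 63, len 9
Shortest qualifying length: 7.

7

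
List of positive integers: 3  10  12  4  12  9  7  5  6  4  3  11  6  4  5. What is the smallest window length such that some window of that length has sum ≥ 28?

Extend right; whenever the sum reaches 28, record the length and shrink from the left:
add 3: running sum 3 < 28
add 10: running sum 13 < 28
add 12: running sum 25 < 28
add 4: shortest ending here [3, 10, 12, 4] sum 29, len 4
add 12: shortest ending here [12, 4, 12] sum 28, len 3
add 9: shortest ending here [12, 4, 12, 9] sum 37, len 4
add 7: shortest ending here [12, 9, 7] sum 28, len 3
add 5: shortest ending here [12, 9, 7, 5] sum 33, len 4
add 6: shortest ending here [12, 9, 7, 5, 6] sum 39, len 5
add 4: shortest ending here [9, 7, 5, 6, 4] sum 31, len 5
add 3: shortest ending here [9, 7, 5, 6, 4, 3] sum 34, len 6
add 11: shortest ending here [5, 6, 4, 3, 11] sum 29, len 5
add 6: shortest ending here [6, 4, 3, 11, 6] sum 30, len 5
add 4: shortest ending here [4, 3, 11, 6, 4] sum 28, len 5
add 5: shortest ending here [3, 11, 6, 4, 5] sum 29, len 5
Shortest qualifying length: 3.

3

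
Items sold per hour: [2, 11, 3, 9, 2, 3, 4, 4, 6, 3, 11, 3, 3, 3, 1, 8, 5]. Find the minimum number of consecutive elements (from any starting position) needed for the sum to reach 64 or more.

Extend right; whenever the sum reaches 64, record the length and shrink from the left:
add 2: running sum 2 < 64
add 11: running sum 13 < 64
add 3: running sum 16 < 64
add 9: running sum 25 < 64
add 2: running sum 27 < 64
add 3: running sum 30 < 64
add 4: running sum 34 < 64
add 4: running sum 38 < 64
add 6: running sum 44 < 64
add 3: running sum 47 < 64
add 11: running sum 58 < 64
add 3: running sum 61 < 64
add 3: shortest ending here [2, 11, 3, 9, 2, 3, 4, 4, 6, 3, 11, 3, 3] sum 64, len 13
add 3: shortest ending here [11, 3, 9, 2, 3, 4, 4, 6, 3, 11, 3, 3, 3] sum 65, len 13
add 1: shortest ending here [11, 3, 9, 2, 3, 4, 4, 6, 3, 11, 3, 3, 3, 1] sum 66, len 14
add 8: shortest ending here [11, 3, 9, 2, 3, 4, 4, 6, 3, 11, 3, 3, 3, 1, 8] sum 74, len 15
add 5: shortest ending here [9, 2, 3, 4, 4, 6, 3, 11, 3, 3, 3, 1, 8, 5] sum 65, len 14
Shortest qualifying length: 13.

13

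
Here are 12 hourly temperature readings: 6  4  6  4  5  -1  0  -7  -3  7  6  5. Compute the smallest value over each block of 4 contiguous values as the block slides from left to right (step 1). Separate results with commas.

(6, 4, 6, 4) → min 4
(4, 6, 4, 5) → min 4
(6, 4, 5, -1) → min -1
(4, 5, -1, 0) → min -1
(5, -1, 0, -7) → min -7
(-1, 0, -7, -3) → min -7
(0, -7, -3, 7) → min -7
(-7, -3, 7, 6) → min -7
(-3, 7, 6, 5) → min -3

4, 4, -1, -1, -7, -7, -7, -7, -3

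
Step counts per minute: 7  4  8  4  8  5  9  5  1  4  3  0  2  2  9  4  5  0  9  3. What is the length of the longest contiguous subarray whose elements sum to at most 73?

add 7: [7] sum 7, len 1
add 4: [7, 4] sum 11, len 2
add 8: [7, 4, 8] sum 19, len 3
add 4: [7, 4, 8, 4] sum 23, len 4
add 8: [7, 4, 8, 4, 8] sum 31, len 5
add 5: [7, 4, 8, 4, 8, 5] sum 36, len 6
add 9: [7, 4, 8, 4, 8, 5, 9] sum 45, len 7
add 5: [7, 4, 8, 4, 8, 5, 9, 5] sum 50, len 8
add 1: [7, 4, 8, 4, 8, 5, 9, 5, 1] sum 51, len 9
add 4: [7, 4, 8, 4, 8, 5, 9, 5, 1, 4] sum 55, len 10
add 3: [7, 4, 8, 4, 8, 5, 9, 5, 1, 4, 3] sum 58, len 11
add 0: [7, 4, 8, 4, 8, 5, 9, 5, 1, 4, 3, 0] sum 58, len 12
add 2: [7, 4, 8, 4, 8, 5, 9, 5, 1, 4, 3, 0, 2] sum 60, len 13
add 2: [7, 4, 8, 4, 8, 5, 9, 5, 1, 4, 3, 0, 2, 2] sum 62, len 14
add 9: [7, 4, 8, 4, 8, 5, 9, 5, 1, 4, 3, 0, 2, 2, 9] sum 71, len 15
add 4: [4, 8, 4, 8, 5, 9, 5, 1, 4, 3, 0, 2, 2, 9, 4] sum 68, len 15
add 5: [4, 8, 4, 8, 5, 9, 5, 1, 4, 3, 0, 2, 2, 9, 4, 5] sum 73, len 16
add 0: [4, 8, 4, 8, 5, 9, 5, 1, 4, 3, 0, 2, 2, 9, 4, 5, 0] sum 73, len 17
add 9: [4, 8, 5, 9, 5, 1, 4, 3, 0, 2, 2, 9, 4, 5, 0, 9] sum 70, len 16
add 3: [4, 8, 5, 9, 5, 1, 4, 3, 0, 2, 2, 9, 4, 5, 0, 9, 3] sum 73, len 17
Longest length seen: 17.

17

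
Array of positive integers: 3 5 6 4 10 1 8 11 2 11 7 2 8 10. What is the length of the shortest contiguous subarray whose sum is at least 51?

7

Extend right; whenever the sum reaches 51, record the length and shrink from the left:
add 3: running sum 3 < 51
add 5: running sum 8 < 51
add 6: running sum 14 < 51
add 4: running sum 18 < 51
add 10: running sum 28 < 51
add 1: running sum 29 < 51
add 8: running sum 37 < 51
add 11: running sum 48 < 51
add 2: running sum 50 < 51
add 11: shortest ending here [6, 4, 10, 1, 8, 11, 2, 11] sum 53, len 8
add 7: shortest ending here [4, 10, 1, 8, 11, 2, 11, 7] sum 54, len 8
add 2: shortest ending here [10, 1, 8, 11, 2, 11, 7, 2] sum 52, len 8
add 8: shortest ending here [10, 1, 8, 11, 2, 11, 7, 2, 8] sum 60, len 9
add 10: shortest ending here [11, 2, 11, 7, 2, 8, 10] sum 51, len 7
Shortest qualifying length: 7.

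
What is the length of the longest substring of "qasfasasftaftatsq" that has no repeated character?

add q: [q] len 1
add a: [q, a] len 2
add s: [q, a, s] len 3
add f: [q, a, s, f] len 4
add a (repeat a, move left end past it): [s, f, a] len 3
add s (repeat s, move left end past it): [f, a, s] len 3
add a (repeat a, move left end past it): [s, a] len 2
add s (repeat s, move left end past it): [a, s] len 2
add f: [a, s, f] len 3
add t: [a, s, f, t] len 4
add a (repeat a, move left end past it): [s, f, t, a] len 4
add f (repeat f, move left end past it): [t, a, f] len 3
add t (repeat t, move left end past it): [a, f, t] len 3
add a (repeat a, move left end past it): [f, t, a] len 3
add t (repeat t, move left end past it): [a, t] len 2
add s: [a, t, s] len 3
add q: [a, t, s, q] len 4
Longest all-distinct length: 4.

4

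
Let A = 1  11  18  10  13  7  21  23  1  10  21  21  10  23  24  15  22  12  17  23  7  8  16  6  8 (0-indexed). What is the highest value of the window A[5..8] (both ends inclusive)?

23

Elements at indices 5..8: 7, 21, 23, 1
max(7, 21, 23, 1) = 23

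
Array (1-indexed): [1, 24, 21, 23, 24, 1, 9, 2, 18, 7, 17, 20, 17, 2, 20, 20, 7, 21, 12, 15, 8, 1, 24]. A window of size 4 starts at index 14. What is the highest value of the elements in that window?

Elements at indices 14..17: 2, 20, 20, 7
max(2, 20, 20, 7) = 20

20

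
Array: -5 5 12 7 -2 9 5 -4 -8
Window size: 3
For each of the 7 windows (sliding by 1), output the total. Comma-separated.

12, 24, 17, 14, 12, 10, -7

[-5, 5, 12] → sum 12
[5, 12, 7] → sum 24
[12, 7, -2] → sum 17
[7, -2, 9] → sum 14
[-2, 9, 5] → sum 12
[9, 5, -4] → sum 10
[5, -4, -8] → sum -7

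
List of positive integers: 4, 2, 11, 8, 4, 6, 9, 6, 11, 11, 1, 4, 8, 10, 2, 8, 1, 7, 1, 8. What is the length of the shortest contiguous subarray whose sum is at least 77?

add 4: running sum 4 < 77
add 2: running sum 6 < 77
add 11: running sum 17 < 77
add 8: running sum 25 < 77
add 4: running sum 29 < 77
add 6: running sum 35 < 77
add 9: running sum 44 < 77
add 6: running sum 50 < 77
add 11: running sum 61 < 77
add 11: running sum 72 < 77
add 1: running sum 73 < 77
end 11: [4, 2, 11, 8, 4, 6, 9, 6, 11, 11, 1, 4] sum 77, len 12
end 12: [11, 8, 4, 6, 9, 6, 11, 11, 1, 4, 8] sum 79, len 11
end 13: [8, 4, 6, 9, 6, 11, 11, 1, 4, 8, 10] sum 78, len 11
end 14: [8, 4, 6, 9, 6, 11, 11, 1, 4, 8, 10, 2] sum 80, len 12
end 15: [4, 6, 9, 6, 11, 11, 1, 4, 8, 10, 2, 8] sum 80, len 12
end 16: [6, 9, 6, 11, 11, 1, 4, 8, 10, 2, 8, 1] sum 77, len 12
end 17: [9, 6, 11, 11, 1, 4, 8, 10, 2, 8, 1, 7] sum 78, len 12
end 18: [9, 6, 11, 11, 1, 4, 8, 10, 2, 8, 1, 7, 1] sum 79, len 13
end 19: [6, 11, 11, 1, 4, 8, 10, 2, 8, 1, 7, 1, 8] sum 78, len 13
Shortest qualifying length: 11.

11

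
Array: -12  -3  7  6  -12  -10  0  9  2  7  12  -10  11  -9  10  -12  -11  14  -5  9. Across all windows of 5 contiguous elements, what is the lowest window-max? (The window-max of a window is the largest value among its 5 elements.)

7

(-12, -3, 7, 6, -12) → max 7
(-3, 7, 6, -12, -10) → max 7
(7, 6, -12, -10, 0) → max 7
(6, -12, -10, 0, 9) → max 9
(-12, -10, 0, 9, 2) → max 9
(-10, 0, 9, 2, 7) → max 9
(0, 9, 2, 7, 12) → max 12
(9, 2, 7, 12, -10) → max 12
(2, 7, 12, -10, 11) → max 12
(7, 12, -10, 11, -9) → max 12
(12, -10, 11, -9, 10) → max 12
(-10, 11, -9, 10, -12) → max 11
(11, -9, 10, -12, -11) → max 11
(-9, 10, -12, -11, 14) → max 14
(10, -12, -11, 14, -5) → max 14
(-12, -11, 14, -5, 9) → max 14
Lowest of these is 7.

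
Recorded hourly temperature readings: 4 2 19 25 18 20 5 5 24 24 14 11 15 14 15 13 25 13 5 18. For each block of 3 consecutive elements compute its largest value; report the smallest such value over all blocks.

15

Each size-3 window and its max:
4 2 19 → max 19
2 19 25 → max 25
19 25 18 → max 25
25 18 20 → max 25
18 20 5 → max 20
20 5 5 → max 20
5 5 24 → max 24
5 24 24 → max 24
24 24 14 → max 24
24 14 11 → max 24
14 11 15 → max 15
11 15 14 → max 15
15 14 15 → max 15
14 15 13 → max 15
15 13 25 → max 25
13 25 13 → max 25
25 13 5 → max 25
13 5 18 → max 18
Smallest of these is 15.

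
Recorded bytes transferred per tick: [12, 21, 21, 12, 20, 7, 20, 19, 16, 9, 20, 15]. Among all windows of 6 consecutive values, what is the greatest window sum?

101

[12, 21, 21, 12, 20, 7] → sum 93
[21, 21, 12, 20, 7, 20] → sum 101
[21, 12, 20, 7, 20, 19] → sum 99
[12, 20, 7, 20, 19, 16] → sum 94
[20, 7, 20, 19, 16, 9] → sum 91
[7, 20, 19, 16, 9, 20] → sum 91
[20, 19, 16, 9, 20, 15] → sum 99
Greatest of these is 101.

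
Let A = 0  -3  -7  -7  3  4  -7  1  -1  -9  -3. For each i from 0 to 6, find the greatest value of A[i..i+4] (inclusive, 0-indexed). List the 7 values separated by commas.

3, 4, 4, 4, 4, 4, 1

(0, -3, -7, -7, 3) → max 3
(-3, -7, -7, 3, 4) → max 4
(-7, -7, 3, 4, -7) → max 4
(-7, 3, 4, -7, 1) → max 4
(3, 4, -7, 1, -1) → max 4
(4, -7, 1, -1, -9) → max 4
(-7, 1, -1, -9, -3) → max 1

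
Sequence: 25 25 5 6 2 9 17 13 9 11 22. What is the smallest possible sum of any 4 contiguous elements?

22

Each size-4 window and its sum:
(25, 25, 5, 6) → sum 61
(25, 5, 6, 2) → sum 38
(5, 6, 2, 9) → sum 22
(6, 2, 9, 17) → sum 34
(2, 9, 17, 13) → sum 41
(9, 17, 13, 9) → sum 48
(17, 13, 9, 11) → sum 50
(13, 9, 11, 22) → sum 55
Smallest of these is 22.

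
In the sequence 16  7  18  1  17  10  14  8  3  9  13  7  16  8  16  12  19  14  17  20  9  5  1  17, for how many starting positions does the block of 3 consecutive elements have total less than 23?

(16, 7, 18) → sum 41
(7, 18, 1) → sum 26
(18, 1, 17) → sum 36
(1, 17, 10) → sum 28
(17, 10, 14) → sum 41
(10, 14, 8) → sum 32
(14, 8, 3) → sum 25
(8, 3, 9) → sum 20  < 23 ✓
(3, 9, 13) → sum 25
(9, 13, 7) → sum 29
(13, 7, 16) → sum 36
(7, 16, 8) → sum 31
(16, 8, 16) → sum 40
(8, 16, 12) → sum 36
(16, 12, 19) → sum 47
(12, 19, 14) → sum 45
(19, 14, 17) → sum 50
(14, 17, 20) → sum 51
(17, 20, 9) → sum 46
(20, 9, 5) → sum 34
(9, 5, 1) → sum 15  < 23 ✓
(5, 1, 17) → sum 23
2 windows satisfy the condition.

2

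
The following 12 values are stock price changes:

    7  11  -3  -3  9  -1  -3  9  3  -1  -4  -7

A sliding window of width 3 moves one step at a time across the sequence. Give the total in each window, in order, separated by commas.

15, 5, 3, 5, 5, 5, 9, 11, -2, -12

Sliding a size-3 window across the 12 values:
(7, 11, -3) → sum 15
(11, -3, -3) → sum 5
(-3, -3, 9) → sum 3
(-3, 9, -1) → sum 5
(9, -1, -3) → sum 5
(-1, -3, 9) → sum 5
(-3, 9, 3) → sum 9
(9, 3, -1) → sum 11
(3, -1, -4) → sum -2
(-1, -4, -7) → sum -12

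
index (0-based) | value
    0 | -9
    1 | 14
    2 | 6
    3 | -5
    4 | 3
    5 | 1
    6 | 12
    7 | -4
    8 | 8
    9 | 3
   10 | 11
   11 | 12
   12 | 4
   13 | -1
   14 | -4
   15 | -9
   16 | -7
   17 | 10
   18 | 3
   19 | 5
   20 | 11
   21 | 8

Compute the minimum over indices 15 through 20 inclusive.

Elements at indices 15..20: -9, -7, 10, 3, 5, 11
min(-9, -7, 10, 3, 5, 11) = -9

-9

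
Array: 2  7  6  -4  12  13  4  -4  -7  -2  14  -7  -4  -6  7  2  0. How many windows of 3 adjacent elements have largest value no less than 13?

2 7 6 → max 7
7 6 -4 → max 7
6 -4 12 → max 12
-4 12 13 → max 13  ≥ 13 ✓
12 13 4 → max 13  ≥ 13 ✓
13 4 -4 → max 13  ≥ 13 ✓
4 -4 -7 → max 4
-4 -7 -2 → max -2
-7 -2 14 → max 14  ≥ 13 ✓
-2 14 -7 → max 14  ≥ 13 ✓
14 -7 -4 → max 14  ≥ 13 ✓
-7 -4 -6 → max -4
-4 -6 7 → max 7
-6 7 2 → max 7
7 2 0 → max 7
6 windows satisfy the condition.

6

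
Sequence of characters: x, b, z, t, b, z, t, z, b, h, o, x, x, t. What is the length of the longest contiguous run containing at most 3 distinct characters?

Extend right; when distinct count exceeds 3, shrink from the left:
[x] 1 distinct, len 1
[x, b] 2 distinct, len 2
[x, b, z] 3 distinct, len 3
[b, z, t] 3 distinct, len 3
[b, z, t, b] 3 distinct, len 4
[b, z, t, b, z] 3 distinct, len 5
[b, z, t, b, z, t] 3 distinct, len 6
[b, z, t, b, z, t, z] 3 distinct, len 7
[b, z, t, b, z, t, z, b] 3 distinct, len 8
[z, b, h] 3 distinct, len 3
[b, h, o] 3 distinct, len 3
[h, o, x] 3 distinct, len 3
[h, o, x, x] 3 distinct, len 4
[o, x, x, t] 3 distinct, len 4
Longest length with ≤3 distinct: 8.

8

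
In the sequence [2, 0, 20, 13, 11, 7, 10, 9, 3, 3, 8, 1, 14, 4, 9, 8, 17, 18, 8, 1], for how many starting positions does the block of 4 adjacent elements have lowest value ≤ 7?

2 0 20 13 → min 0  ≤ 7 ✓
0 20 13 11 → min 0  ≤ 7 ✓
20 13 11 7 → min 7  ≤ 7 ✓
13 11 7 10 → min 7  ≤ 7 ✓
11 7 10 9 → min 7  ≤ 7 ✓
7 10 9 3 → min 3  ≤ 7 ✓
10 9 3 3 → min 3  ≤ 7 ✓
9 3 3 8 → min 3  ≤ 7 ✓
3 3 8 1 → min 1  ≤ 7 ✓
3 8 1 14 → min 1  ≤ 7 ✓
8 1 14 4 → min 1  ≤ 7 ✓
1 14 4 9 → min 1  ≤ 7 ✓
14 4 9 8 → min 4  ≤ 7 ✓
4 9 8 17 → min 4  ≤ 7 ✓
9 8 17 18 → min 8
8 17 18 8 → min 8
17 18 8 1 → min 1  ≤ 7 ✓
15 windows satisfy the condition.

15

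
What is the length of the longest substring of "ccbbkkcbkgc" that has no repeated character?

[c] len 1
[c] len 1
[c, b] len 2
[b] len 1
[b, k] len 2
[k] len 1
[k, c] len 2
[k, c, b] len 3
[c, b, k] len 3
[c, b, k, g] len 4
[b, k, g, c] len 4
Longest all-distinct length: 4.

4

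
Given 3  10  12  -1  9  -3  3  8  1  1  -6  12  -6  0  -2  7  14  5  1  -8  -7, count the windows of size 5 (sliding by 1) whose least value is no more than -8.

[3, 10, 12, -1, 9] → min -1
[10, 12, -1, 9, -3] → min -3
[12, -1, 9, -3, 3] → min -3
[-1, 9, -3, 3, 8] → min -3
[9, -3, 3, 8, 1] → min -3
[-3, 3, 8, 1, 1] → min -3
[3, 8, 1, 1, -6] → min -6
[8, 1, 1, -6, 12] → min -6
[1, 1, -6, 12, -6] → min -6
[1, -6, 12, -6, 0] → min -6
[-6, 12, -6, 0, -2] → min -6
[12, -6, 0, -2, 7] → min -6
[-6, 0, -2, 7, 14] → min -6
[0, -2, 7, 14, 5] → min -2
[-2, 7, 14, 5, 1] → min -2
[7, 14, 5, 1, -8] → min -8  ≤ -8 ✓
[14, 5, 1, -8, -7] → min -8  ≤ -8 ✓
2 windows satisfy the condition.

2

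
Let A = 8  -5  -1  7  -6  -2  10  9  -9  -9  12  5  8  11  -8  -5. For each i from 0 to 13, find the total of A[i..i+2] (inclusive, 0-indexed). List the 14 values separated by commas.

8 -5 -1 → sum 2
-5 -1 7 → sum 1
-1 7 -6 → sum 0
7 -6 -2 → sum -1
-6 -2 10 → sum 2
-2 10 9 → sum 17
10 9 -9 → sum 10
9 -9 -9 → sum -9
-9 -9 12 → sum -6
-9 12 5 → sum 8
12 5 8 → sum 25
5 8 11 → sum 24
8 11 -8 → sum 11
11 -8 -5 → sum -2

2, 1, 0, -1, 2, 17, 10, -9, -6, 8, 25, 24, 11, -2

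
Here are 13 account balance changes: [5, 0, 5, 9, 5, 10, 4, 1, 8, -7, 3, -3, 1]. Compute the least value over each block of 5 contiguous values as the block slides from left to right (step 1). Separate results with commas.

0, 0, 4, 1, 1, -7, -7, -7, -7

(5, 0, 5, 9, 5) → min 0
(0, 5, 9, 5, 10) → min 0
(5, 9, 5, 10, 4) → min 4
(9, 5, 10, 4, 1) → min 1
(5, 10, 4, 1, 8) → min 1
(10, 4, 1, 8, -7) → min -7
(4, 1, 8, -7, 3) → min -7
(1, 8, -7, 3, -3) → min -7
(8, -7, 3, -3, 1) → min -7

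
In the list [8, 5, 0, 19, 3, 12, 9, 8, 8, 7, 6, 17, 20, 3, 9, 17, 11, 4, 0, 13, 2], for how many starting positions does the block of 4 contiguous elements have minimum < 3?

[8, 5, 0, 19] → min 0  < 3 ✓
[5, 0, 19, 3] → min 0  < 3 ✓
[0, 19, 3, 12] → min 0  < 3 ✓
[19, 3, 12, 9] → min 3
[3, 12, 9, 8] → min 3
[12, 9, 8, 8] → min 8
[9, 8, 8, 7] → min 7
[8, 8, 7, 6] → min 6
[8, 7, 6, 17] → min 6
[7, 6, 17, 20] → min 6
[6, 17, 20, 3] → min 3
[17, 20, 3, 9] → min 3
[20, 3, 9, 17] → min 3
[3, 9, 17, 11] → min 3
[9, 17, 11, 4] → min 4
[17, 11, 4, 0] → min 0  < 3 ✓
[11, 4, 0, 13] → min 0  < 3 ✓
[4, 0, 13, 2] → min 0  < 3 ✓
6 windows satisfy the condition.

6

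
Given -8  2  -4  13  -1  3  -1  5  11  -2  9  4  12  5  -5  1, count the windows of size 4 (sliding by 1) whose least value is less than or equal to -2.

(-8, 2, -4, 13) → min -8  ≤ -2 ✓
(2, -4, 13, -1) → min -4  ≤ -2 ✓
(-4, 13, -1, 3) → min -4  ≤ -2 ✓
(13, -1, 3, -1) → min -1
(-1, 3, -1, 5) → min -1
(3, -1, 5, 11) → min -1
(-1, 5, 11, -2) → min -2  ≤ -2 ✓
(5, 11, -2, 9) → min -2  ≤ -2 ✓
(11, -2, 9, 4) → min -2  ≤ -2 ✓
(-2, 9, 4, 12) → min -2  ≤ -2 ✓
(9, 4, 12, 5) → min 4
(4, 12, 5, -5) → min -5  ≤ -2 ✓
(12, 5, -5, 1) → min -5  ≤ -2 ✓
9 windows satisfy the condition.

9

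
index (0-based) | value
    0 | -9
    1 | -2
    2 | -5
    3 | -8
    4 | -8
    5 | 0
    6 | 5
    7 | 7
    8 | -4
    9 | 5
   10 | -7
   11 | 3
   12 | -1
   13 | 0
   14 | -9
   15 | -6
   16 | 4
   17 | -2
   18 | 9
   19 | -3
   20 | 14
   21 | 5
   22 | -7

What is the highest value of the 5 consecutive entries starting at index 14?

Elements at indices 14..18: -9, -6, 4, -2, 9
max(-9, -6, 4, -2, 9) = 9

9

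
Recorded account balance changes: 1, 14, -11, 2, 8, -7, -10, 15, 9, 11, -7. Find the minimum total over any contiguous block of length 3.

Each size-3 window and its sum:
[1, 14, -11] → sum 4
[14, -11, 2] → sum 5
[-11, 2, 8] → sum -1
[2, 8, -7] → sum 3
[8, -7, -10] → sum -9
[-7, -10, 15] → sum -2
[-10, 15, 9] → sum 14
[15, 9, 11] → sum 35
[9, 11, -7] → sum 13
Minimum of these is -9.

-9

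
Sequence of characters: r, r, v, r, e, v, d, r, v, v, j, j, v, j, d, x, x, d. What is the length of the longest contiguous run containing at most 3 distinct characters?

add r: window [r] (1 distinct), len 1
add r: window [r, r] (1 distinct), len 2
add v: window [r, r, v] (2 distinct), len 3
add r: window [r, r, v, r] (2 distinct), len 4
add e: window [r, r, v, r, e] (3 distinct), len 5
add v: window [r, r, v, r, e, v] (3 distinct), len 6
add d: window [e, v, d] (3 distinct), len 3
add r: window [v, d, r] (3 distinct), len 3
add v: window [v, d, r, v] (3 distinct), len 4
add v: window [v, d, r, v, v] (3 distinct), len 5
add j: window [r, v, v, j] (3 distinct), len 4
add j: window [r, v, v, j, j] (3 distinct), len 5
add v: window [r, v, v, j, j, v] (3 distinct), len 6
add j: window [r, v, v, j, j, v, j] (3 distinct), len 7
add d: window [v, v, j, j, v, j, d] (3 distinct), len 7
add x: window [j, d, x] (3 distinct), len 3
add x: window [j, d, x, x] (3 distinct), len 4
add d: window [j, d, x, x, d] (3 distinct), len 5
Longest length with ≤3 distinct: 7.

7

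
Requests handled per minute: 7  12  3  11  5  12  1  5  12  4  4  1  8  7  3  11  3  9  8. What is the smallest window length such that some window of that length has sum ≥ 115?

18

Extend right; whenever the sum reaches 115, record the length and shrink from the left:
add 7: running sum 7 < 115
add 12: running sum 19 < 115
add 3: running sum 22 < 115
add 11: running sum 33 < 115
add 5: running sum 38 < 115
add 12: running sum 50 < 115
add 1: running sum 51 < 115
add 5: running sum 56 < 115
add 12: running sum 68 < 115
add 4: running sum 72 < 115
add 4: running sum 76 < 115
add 1: running sum 77 < 115
add 8: running sum 85 < 115
add 7: running sum 92 < 115
add 3: running sum 95 < 115
add 11: running sum 106 < 115
add 3: running sum 109 < 115
add 9: shortest ending here [7, 12, 3, 11, 5, 12, 1, 5, 12, 4, 4, 1, 8, 7, 3, 11, 3, 9] sum 118, len 18
add 8: shortest ending here [12, 3, 11, 5, 12, 1, 5, 12, 4, 4, 1, 8, 7, 3, 11, 3, 9, 8] sum 119, len 18
Shortest qualifying length: 18.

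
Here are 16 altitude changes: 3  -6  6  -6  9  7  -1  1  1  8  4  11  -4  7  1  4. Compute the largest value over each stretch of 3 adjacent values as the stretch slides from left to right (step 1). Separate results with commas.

[3, -6, 6] → max 6
[-6, 6, -6] → max 6
[6, -6, 9] → max 9
[-6, 9, 7] → max 9
[9, 7, -1] → max 9
[7, -1, 1] → max 7
[-1, 1, 1] → max 1
[1, 1, 8] → max 8
[1, 8, 4] → max 8
[8, 4, 11] → max 11
[4, 11, -4] → max 11
[11, -4, 7] → max 11
[-4, 7, 1] → max 7
[7, 1, 4] → max 7

6, 6, 9, 9, 9, 7, 1, 8, 8, 11, 11, 11, 7, 7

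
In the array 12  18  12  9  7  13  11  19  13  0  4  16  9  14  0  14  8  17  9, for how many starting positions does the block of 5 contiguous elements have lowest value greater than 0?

5

[12, 18, 12, 9, 7] → min 7  > 0 ✓
[18, 12, 9, 7, 13] → min 7  > 0 ✓
[12, 9, 7, 13, 11] → min 7  > 0 ✓
[9, 7, 13, 11, 19] → min 7  > 0 ✓
[7, 13, 11, 19, 13] → min 7  > 0 ✓
[13, 11, 19, 13, 0] → min 0
[11, 19, 13, 0, 4] → min 0
[19, 13, 0, 4, 16] → min 0
[13, 0, 4, 16, 9] → min 0
[0, 4, 16, 9, 14] → min 0
[4, 16, 9, 14, 0] → min 0
[16, 9, 14, 0, 14] → min 0
[9, 14, 0, 14, 8] → min 0
[14, 0, 14, 8, 17] → min 0
[0, 14, 8, 17, 9] → min 0
5 windows satisfy the condition.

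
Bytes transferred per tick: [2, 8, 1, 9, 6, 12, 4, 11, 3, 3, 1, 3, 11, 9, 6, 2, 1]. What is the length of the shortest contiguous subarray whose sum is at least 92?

17

add 2: running sum 2 < 92
add 8: running sum 10 < 92
add 1: running sum 11 < 92
add 9: running sum 20 < 92
add 6: running sum 26 < 92
add 12: running sum 38 < 92
add 4: running sum 42 < 92
add 11: running sum 53 < 92
add 3: running sum 56 < 92
add 3: running sum 59 < 92
add 1: running sum 60 < 92
add 3: running sum 63 < 92
add 11: running sum 74 < 92
add 9: running sum 83 < 92
add 6: running sum 89 < 92
add 2: running sum 91 < 92
add 1: shortest ending here [2, 8, 1, 9, 6, 12, 4, 11, 3, 3, 1, 3, 11, 9, 6, 2, 1] sum 92, len 17
Shortest qualifying length: 17.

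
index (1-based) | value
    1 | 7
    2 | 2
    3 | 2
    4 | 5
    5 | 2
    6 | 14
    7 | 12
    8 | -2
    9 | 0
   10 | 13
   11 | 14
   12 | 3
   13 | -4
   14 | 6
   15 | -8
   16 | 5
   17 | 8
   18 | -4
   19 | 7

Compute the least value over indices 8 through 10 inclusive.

Elements at indices 8..10: -2, 0, 13
min(-2, 0, 13) = -2

-2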